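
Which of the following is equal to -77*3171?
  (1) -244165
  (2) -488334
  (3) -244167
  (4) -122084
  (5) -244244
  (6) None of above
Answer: 3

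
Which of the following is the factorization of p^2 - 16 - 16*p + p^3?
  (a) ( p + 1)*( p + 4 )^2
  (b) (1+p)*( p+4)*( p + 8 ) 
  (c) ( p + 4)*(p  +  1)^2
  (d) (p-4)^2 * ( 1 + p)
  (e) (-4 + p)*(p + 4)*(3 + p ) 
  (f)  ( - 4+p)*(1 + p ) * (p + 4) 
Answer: f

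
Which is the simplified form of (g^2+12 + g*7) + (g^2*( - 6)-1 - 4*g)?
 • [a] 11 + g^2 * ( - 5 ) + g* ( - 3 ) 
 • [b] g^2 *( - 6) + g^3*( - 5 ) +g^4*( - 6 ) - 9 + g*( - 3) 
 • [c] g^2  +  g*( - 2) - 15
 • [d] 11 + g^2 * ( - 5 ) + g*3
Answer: d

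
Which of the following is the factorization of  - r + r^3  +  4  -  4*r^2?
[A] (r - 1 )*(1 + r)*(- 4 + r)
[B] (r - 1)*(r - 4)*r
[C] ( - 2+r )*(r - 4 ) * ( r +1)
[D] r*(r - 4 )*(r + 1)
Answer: A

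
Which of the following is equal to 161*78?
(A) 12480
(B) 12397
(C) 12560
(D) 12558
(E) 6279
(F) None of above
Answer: D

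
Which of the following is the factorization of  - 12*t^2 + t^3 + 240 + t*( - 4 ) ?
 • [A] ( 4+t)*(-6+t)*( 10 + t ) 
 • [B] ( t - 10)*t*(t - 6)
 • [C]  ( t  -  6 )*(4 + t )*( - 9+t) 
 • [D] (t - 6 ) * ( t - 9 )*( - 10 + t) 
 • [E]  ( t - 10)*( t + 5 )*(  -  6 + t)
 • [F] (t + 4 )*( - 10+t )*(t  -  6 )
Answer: F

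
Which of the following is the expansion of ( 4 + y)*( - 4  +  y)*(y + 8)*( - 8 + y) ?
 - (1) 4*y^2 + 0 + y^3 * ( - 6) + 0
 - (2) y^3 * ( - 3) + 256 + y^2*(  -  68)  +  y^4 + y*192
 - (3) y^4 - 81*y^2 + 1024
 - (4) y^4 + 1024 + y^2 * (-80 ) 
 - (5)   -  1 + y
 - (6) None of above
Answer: 4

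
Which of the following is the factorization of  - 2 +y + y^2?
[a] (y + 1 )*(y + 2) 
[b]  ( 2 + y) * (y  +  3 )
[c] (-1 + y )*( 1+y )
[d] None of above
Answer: d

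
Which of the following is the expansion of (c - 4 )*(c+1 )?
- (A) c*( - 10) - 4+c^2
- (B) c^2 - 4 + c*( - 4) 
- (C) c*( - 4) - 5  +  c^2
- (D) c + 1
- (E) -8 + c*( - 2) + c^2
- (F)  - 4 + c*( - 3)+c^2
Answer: F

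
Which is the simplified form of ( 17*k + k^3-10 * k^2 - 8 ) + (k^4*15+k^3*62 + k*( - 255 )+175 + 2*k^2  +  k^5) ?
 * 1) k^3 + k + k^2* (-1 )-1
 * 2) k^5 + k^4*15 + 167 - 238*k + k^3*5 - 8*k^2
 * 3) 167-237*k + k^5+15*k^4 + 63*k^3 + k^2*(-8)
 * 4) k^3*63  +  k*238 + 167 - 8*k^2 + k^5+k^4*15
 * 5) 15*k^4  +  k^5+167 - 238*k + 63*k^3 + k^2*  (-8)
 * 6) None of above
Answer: 5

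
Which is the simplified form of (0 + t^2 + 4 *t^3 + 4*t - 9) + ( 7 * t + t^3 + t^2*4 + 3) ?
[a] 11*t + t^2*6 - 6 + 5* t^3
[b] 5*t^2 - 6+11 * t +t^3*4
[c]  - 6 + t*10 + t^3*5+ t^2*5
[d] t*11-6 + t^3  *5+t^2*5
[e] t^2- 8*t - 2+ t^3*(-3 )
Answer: d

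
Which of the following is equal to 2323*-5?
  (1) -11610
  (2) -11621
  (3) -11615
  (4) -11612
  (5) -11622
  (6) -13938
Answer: 3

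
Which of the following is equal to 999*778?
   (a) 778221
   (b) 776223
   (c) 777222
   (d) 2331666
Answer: c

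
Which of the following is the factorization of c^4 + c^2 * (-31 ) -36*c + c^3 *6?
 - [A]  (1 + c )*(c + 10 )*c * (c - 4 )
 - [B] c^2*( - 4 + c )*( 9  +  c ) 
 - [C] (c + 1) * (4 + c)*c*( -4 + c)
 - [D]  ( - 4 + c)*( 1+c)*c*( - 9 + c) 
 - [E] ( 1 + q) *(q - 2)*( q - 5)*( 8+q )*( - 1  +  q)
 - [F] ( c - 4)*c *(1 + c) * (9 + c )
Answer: F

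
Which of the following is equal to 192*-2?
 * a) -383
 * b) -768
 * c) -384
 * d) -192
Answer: c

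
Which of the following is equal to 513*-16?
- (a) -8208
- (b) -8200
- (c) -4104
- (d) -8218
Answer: a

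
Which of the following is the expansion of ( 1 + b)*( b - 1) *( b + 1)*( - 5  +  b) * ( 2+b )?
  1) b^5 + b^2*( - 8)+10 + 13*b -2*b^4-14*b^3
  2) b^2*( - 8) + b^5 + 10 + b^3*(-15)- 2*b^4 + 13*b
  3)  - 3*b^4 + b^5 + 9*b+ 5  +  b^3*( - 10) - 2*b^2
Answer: 1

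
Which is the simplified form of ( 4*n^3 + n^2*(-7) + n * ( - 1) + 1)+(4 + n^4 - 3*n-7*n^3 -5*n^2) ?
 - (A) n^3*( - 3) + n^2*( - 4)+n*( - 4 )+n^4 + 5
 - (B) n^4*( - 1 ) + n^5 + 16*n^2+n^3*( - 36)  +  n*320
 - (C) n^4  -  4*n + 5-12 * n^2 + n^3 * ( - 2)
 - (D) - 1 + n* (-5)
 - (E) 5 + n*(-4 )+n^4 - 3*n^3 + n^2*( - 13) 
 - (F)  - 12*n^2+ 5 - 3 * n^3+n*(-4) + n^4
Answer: F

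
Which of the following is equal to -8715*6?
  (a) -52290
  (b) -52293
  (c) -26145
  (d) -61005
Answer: a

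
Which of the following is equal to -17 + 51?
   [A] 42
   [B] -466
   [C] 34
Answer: C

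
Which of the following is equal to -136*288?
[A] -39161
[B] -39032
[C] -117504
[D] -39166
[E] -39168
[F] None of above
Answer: E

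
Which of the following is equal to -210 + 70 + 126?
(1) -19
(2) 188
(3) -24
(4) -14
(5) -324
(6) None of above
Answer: 4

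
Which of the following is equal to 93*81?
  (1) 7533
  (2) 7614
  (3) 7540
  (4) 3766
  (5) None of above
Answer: 1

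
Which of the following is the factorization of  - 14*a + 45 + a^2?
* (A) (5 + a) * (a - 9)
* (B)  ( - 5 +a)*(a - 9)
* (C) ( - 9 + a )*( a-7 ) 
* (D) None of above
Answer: B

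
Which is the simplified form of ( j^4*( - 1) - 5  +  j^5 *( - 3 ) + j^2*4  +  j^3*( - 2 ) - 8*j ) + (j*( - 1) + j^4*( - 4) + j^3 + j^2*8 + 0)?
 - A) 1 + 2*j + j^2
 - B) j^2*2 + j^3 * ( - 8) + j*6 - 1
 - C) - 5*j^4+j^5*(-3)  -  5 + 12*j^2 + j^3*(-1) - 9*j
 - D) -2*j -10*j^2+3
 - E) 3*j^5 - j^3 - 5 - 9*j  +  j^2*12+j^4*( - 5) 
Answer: C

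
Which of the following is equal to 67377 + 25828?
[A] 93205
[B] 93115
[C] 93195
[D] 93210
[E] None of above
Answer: A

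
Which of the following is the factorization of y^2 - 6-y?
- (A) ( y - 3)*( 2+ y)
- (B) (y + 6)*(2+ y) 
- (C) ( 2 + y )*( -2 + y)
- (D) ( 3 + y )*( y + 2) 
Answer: A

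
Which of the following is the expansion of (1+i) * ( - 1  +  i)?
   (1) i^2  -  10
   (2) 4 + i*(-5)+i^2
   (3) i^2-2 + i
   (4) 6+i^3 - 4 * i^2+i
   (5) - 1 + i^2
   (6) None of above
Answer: 5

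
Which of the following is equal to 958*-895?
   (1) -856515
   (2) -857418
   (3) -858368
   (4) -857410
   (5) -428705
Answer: 4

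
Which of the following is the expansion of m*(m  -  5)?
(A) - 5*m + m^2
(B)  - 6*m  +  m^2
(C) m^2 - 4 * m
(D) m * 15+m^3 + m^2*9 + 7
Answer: A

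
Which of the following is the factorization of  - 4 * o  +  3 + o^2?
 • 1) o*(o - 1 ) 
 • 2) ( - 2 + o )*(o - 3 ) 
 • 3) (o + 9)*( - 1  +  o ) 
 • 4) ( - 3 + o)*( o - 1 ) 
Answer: 4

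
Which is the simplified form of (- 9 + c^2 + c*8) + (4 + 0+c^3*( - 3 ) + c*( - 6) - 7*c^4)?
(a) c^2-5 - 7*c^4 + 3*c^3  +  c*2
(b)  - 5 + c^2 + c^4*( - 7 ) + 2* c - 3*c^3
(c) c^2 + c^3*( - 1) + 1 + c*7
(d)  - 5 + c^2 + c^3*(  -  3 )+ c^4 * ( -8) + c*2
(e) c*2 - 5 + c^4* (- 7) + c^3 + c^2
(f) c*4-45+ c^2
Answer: b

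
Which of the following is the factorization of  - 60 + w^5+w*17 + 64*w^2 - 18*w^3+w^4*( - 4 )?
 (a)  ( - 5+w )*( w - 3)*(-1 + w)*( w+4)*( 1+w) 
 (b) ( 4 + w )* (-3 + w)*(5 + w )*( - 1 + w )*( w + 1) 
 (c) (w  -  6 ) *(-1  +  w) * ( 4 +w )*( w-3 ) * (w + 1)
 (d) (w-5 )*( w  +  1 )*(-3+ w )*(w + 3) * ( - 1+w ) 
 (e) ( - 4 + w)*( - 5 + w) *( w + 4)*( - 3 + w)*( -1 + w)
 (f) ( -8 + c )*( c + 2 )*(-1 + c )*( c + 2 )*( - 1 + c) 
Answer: a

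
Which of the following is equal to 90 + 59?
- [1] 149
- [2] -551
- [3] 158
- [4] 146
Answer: 1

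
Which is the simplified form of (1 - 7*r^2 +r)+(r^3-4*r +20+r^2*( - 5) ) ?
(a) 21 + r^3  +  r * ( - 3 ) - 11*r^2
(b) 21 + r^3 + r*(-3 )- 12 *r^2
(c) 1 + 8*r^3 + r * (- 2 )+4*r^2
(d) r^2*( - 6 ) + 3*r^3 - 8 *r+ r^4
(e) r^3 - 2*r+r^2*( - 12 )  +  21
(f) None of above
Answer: b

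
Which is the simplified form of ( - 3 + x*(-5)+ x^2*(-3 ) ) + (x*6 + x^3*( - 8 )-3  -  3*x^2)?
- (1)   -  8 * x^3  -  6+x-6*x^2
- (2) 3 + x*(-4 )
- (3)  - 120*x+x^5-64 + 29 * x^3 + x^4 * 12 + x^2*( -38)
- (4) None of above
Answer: 1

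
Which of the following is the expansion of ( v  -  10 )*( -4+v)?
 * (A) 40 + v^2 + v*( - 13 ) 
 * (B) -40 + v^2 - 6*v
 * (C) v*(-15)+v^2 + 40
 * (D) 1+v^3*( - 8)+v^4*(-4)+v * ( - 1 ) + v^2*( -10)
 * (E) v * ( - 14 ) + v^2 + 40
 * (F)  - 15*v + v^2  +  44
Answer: E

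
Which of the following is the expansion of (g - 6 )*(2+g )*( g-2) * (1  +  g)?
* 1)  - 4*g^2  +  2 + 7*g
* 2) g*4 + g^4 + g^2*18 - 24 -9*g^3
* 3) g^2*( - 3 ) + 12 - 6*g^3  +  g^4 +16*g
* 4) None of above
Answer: 4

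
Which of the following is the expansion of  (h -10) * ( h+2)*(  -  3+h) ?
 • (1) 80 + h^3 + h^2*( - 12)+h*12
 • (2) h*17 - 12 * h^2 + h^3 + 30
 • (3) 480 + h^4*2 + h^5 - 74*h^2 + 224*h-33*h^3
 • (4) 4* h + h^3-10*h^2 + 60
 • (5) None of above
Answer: 5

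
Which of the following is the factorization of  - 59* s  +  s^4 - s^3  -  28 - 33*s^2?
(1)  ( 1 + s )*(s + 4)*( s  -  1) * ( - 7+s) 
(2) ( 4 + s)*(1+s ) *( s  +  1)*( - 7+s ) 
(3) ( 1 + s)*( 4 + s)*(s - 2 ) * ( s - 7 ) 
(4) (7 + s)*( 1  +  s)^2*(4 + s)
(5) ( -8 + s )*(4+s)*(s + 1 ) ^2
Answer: 2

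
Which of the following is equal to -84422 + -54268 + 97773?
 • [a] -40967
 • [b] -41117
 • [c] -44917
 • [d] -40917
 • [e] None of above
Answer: d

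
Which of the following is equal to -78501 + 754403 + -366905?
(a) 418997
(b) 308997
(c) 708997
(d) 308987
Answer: b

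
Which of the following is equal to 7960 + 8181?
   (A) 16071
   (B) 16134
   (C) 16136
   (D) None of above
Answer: D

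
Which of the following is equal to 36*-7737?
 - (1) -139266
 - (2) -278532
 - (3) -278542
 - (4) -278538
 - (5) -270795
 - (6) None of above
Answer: 2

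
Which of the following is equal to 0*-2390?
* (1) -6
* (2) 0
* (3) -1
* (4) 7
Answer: 2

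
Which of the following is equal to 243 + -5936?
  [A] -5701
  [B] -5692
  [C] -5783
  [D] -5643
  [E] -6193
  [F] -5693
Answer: F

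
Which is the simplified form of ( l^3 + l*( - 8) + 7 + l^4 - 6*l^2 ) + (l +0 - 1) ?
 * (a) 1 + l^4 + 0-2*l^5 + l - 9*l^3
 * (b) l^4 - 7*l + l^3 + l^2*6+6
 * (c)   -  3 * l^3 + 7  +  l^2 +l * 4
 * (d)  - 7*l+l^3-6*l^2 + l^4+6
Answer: d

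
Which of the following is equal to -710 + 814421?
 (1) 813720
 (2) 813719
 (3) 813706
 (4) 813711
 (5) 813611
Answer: 4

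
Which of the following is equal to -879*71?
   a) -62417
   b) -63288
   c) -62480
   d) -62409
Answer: d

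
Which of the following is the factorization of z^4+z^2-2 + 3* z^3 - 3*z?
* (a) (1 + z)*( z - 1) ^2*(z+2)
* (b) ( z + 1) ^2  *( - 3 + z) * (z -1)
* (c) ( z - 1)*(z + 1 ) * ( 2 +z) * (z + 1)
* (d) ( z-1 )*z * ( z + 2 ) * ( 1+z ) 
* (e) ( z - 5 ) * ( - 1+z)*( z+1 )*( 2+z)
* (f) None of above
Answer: c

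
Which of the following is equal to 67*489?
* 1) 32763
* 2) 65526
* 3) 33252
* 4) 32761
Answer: 1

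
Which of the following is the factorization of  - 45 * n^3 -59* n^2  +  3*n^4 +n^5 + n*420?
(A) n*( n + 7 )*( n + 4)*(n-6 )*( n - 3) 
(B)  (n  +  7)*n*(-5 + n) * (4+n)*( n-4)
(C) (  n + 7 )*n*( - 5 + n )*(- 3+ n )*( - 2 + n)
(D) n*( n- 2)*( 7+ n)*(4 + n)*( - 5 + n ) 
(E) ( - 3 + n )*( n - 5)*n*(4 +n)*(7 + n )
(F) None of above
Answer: E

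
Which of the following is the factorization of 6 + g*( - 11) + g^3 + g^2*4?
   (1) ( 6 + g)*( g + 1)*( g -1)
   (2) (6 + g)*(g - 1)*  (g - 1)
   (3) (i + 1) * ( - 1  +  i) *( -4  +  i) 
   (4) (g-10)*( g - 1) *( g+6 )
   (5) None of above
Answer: 2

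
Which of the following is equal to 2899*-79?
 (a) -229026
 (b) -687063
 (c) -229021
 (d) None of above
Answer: c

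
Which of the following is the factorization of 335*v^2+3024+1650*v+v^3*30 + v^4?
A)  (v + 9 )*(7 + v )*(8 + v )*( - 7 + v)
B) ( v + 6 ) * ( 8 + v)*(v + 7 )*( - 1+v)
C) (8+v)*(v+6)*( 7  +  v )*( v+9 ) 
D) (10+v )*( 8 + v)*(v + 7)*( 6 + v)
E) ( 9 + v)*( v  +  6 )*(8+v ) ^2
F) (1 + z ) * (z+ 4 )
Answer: C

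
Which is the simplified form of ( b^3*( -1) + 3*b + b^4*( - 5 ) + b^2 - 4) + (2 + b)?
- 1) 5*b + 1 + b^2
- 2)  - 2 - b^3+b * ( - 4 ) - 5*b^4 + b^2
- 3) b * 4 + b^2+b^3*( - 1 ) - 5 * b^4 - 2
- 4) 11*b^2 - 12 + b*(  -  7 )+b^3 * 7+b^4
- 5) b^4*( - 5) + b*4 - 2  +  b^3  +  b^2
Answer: 3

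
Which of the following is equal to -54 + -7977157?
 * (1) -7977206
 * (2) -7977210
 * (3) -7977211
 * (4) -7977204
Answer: 3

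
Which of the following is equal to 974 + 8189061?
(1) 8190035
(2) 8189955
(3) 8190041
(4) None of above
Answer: 1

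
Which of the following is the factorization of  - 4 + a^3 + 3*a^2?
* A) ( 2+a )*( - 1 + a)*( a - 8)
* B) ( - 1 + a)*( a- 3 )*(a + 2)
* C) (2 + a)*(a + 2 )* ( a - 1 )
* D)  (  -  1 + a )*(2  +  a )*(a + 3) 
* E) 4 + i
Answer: C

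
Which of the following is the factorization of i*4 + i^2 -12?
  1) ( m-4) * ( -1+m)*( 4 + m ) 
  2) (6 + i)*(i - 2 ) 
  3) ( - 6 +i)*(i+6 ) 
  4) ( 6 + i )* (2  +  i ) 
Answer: 2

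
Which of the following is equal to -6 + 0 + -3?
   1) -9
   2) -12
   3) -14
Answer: 1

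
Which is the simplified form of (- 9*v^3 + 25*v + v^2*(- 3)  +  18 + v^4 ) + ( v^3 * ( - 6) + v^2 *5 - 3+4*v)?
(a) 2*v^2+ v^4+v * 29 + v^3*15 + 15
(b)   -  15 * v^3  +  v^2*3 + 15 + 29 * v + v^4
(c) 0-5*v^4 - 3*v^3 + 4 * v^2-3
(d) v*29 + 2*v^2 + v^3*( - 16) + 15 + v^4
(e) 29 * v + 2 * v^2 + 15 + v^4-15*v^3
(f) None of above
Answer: e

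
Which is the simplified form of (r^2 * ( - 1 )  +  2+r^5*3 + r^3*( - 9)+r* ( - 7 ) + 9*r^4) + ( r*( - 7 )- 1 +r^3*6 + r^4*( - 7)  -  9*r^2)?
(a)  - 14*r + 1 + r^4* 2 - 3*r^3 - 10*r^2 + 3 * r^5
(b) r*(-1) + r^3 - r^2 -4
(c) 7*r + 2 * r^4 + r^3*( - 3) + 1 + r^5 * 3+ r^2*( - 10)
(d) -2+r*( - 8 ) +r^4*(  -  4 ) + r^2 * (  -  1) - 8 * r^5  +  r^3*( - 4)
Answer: a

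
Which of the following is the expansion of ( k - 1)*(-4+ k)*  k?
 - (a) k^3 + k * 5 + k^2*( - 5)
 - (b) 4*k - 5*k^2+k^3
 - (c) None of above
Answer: b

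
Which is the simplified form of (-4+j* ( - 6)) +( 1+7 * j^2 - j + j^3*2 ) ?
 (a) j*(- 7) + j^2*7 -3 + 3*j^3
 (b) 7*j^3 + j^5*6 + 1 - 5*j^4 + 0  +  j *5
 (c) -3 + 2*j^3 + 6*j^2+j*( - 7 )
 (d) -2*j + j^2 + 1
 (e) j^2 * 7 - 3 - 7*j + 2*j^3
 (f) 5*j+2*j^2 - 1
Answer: e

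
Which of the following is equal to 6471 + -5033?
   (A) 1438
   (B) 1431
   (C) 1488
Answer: A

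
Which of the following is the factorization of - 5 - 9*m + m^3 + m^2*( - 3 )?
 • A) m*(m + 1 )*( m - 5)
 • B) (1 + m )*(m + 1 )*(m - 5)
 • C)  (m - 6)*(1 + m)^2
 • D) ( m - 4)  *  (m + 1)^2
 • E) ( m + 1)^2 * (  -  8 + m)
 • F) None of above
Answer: B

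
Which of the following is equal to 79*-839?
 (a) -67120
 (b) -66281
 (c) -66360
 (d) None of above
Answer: b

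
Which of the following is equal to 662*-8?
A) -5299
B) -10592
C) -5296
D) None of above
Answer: C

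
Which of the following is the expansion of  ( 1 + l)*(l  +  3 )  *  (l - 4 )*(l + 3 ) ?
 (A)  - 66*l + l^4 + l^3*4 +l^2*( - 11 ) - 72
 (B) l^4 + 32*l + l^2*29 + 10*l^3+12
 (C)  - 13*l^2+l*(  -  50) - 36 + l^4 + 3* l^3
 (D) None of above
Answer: D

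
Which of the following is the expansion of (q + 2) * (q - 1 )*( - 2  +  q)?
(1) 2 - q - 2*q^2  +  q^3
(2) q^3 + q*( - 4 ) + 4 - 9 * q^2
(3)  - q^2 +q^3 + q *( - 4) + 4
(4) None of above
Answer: 3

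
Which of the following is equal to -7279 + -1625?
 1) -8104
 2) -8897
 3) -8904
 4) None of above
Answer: 3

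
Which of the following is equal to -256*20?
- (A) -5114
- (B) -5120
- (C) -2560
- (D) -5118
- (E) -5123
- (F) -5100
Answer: B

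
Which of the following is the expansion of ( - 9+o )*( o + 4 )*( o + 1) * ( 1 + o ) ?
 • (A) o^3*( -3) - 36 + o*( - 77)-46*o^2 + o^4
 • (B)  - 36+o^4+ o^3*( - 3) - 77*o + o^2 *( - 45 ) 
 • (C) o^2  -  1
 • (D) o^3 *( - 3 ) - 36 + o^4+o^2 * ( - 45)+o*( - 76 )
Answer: B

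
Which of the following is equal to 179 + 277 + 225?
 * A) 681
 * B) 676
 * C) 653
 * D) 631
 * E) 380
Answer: A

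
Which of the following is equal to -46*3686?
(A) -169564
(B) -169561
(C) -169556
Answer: C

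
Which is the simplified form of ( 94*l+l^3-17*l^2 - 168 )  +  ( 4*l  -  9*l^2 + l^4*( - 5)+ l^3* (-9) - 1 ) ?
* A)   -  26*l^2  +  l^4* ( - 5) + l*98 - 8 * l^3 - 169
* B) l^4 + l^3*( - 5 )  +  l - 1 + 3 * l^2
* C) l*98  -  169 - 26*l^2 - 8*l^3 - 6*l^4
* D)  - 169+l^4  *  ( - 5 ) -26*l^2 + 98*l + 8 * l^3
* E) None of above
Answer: A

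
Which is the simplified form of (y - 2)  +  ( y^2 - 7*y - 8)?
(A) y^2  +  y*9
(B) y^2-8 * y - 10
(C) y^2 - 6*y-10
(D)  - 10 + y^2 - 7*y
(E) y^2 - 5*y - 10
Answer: C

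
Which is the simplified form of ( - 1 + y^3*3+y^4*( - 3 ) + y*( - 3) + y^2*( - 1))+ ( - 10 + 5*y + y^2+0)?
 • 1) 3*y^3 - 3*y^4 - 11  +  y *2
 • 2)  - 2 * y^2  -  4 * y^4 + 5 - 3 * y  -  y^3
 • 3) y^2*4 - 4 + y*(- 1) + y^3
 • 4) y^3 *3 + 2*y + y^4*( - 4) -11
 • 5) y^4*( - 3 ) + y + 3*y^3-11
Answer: 1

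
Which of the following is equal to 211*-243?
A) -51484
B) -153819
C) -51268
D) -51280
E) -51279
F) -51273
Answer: F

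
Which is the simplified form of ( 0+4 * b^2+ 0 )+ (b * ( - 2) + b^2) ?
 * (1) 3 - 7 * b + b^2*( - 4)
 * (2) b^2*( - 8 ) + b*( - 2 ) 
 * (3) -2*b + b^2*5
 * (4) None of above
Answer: 3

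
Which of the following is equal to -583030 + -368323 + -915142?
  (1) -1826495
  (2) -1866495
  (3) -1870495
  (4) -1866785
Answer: 2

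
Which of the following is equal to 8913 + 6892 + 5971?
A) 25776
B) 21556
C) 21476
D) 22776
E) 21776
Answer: E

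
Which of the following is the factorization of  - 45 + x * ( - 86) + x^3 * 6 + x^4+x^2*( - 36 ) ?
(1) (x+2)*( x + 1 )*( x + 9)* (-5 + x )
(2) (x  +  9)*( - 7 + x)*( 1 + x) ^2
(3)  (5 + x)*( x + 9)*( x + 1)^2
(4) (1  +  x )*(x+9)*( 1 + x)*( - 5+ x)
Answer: 4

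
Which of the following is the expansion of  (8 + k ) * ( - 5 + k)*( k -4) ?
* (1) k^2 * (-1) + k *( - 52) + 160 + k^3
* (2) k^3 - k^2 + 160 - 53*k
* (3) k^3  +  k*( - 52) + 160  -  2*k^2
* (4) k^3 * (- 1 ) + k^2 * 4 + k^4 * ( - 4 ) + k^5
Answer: 1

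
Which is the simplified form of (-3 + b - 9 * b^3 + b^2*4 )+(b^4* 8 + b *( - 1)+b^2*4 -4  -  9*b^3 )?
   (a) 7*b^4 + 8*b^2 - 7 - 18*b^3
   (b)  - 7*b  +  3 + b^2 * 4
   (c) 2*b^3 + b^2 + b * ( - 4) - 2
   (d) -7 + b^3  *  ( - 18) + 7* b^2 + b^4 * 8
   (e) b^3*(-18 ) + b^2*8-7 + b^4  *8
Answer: e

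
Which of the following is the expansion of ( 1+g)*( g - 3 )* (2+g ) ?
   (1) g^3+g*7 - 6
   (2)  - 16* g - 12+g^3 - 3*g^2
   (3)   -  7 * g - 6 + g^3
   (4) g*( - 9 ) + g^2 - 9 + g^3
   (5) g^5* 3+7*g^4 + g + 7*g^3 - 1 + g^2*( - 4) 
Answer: 3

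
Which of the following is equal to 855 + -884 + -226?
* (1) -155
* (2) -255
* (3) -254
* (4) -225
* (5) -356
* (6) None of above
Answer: 2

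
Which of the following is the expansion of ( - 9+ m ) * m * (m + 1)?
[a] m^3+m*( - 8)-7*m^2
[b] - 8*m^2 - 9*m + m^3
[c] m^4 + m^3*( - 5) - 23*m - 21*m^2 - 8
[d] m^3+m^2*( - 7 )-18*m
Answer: b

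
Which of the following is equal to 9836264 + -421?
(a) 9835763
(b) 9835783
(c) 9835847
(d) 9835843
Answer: d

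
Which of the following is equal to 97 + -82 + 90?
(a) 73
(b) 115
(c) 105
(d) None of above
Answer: c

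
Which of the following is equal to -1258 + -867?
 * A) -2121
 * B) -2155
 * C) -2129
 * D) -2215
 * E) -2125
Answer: E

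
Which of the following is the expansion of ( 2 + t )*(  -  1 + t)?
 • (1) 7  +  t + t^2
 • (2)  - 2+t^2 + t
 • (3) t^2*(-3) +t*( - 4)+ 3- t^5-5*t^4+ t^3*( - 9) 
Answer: 2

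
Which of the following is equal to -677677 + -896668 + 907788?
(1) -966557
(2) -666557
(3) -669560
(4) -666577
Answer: 2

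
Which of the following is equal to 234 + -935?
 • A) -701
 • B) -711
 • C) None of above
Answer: A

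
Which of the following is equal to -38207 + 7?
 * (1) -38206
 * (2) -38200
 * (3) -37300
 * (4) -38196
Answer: 2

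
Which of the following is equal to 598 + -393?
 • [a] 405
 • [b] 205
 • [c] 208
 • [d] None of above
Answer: b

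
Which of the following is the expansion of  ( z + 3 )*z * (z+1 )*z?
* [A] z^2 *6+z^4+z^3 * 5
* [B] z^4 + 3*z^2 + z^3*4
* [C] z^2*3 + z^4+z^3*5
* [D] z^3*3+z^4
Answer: B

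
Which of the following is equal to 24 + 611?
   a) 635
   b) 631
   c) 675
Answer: a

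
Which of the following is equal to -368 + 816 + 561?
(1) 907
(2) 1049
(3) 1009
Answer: 3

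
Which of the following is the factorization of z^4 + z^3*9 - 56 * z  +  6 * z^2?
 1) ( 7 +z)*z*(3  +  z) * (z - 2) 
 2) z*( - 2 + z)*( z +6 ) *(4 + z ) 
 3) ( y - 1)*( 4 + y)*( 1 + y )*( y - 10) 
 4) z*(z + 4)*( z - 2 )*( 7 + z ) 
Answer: 4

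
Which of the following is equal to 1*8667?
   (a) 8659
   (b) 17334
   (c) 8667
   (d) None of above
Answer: c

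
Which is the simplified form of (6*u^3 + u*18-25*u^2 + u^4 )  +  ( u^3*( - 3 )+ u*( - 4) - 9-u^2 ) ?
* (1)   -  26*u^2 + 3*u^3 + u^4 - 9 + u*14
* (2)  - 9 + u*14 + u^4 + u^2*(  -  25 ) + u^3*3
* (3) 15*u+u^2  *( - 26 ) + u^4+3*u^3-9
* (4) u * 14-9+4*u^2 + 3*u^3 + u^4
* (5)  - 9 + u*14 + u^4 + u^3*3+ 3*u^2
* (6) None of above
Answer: 1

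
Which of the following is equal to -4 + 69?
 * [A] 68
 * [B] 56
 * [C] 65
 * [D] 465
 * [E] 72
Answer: C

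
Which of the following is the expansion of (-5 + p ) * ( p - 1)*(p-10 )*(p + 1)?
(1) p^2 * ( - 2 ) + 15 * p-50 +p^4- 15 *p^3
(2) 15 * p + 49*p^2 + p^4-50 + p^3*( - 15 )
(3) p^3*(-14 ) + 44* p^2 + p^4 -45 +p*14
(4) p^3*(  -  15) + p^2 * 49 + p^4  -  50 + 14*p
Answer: 2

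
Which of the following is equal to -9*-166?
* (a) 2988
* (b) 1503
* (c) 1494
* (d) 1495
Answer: c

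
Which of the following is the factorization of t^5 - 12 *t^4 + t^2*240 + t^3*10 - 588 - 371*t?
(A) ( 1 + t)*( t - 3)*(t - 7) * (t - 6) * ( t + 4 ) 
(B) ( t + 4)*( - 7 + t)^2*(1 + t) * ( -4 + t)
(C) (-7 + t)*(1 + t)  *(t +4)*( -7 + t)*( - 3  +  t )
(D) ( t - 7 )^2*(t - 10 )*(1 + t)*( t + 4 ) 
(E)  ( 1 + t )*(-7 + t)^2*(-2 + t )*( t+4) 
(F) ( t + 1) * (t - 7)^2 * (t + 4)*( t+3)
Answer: C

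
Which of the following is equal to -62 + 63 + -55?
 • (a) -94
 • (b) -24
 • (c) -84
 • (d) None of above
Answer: d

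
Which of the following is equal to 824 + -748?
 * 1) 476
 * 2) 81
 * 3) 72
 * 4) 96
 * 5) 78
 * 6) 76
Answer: 6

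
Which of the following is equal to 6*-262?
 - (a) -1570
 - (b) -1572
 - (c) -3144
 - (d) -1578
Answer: b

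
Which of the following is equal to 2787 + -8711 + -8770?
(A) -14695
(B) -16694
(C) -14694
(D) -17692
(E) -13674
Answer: C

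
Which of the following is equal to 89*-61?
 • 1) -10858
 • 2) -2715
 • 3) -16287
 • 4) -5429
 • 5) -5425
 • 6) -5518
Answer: 4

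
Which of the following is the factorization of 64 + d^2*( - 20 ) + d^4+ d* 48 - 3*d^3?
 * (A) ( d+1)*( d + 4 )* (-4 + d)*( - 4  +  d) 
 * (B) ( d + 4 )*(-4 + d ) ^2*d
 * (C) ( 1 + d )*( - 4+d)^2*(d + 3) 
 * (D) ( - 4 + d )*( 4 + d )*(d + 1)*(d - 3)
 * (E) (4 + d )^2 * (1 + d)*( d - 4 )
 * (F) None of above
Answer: A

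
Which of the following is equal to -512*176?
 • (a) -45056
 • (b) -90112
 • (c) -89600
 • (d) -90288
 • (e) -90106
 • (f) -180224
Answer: b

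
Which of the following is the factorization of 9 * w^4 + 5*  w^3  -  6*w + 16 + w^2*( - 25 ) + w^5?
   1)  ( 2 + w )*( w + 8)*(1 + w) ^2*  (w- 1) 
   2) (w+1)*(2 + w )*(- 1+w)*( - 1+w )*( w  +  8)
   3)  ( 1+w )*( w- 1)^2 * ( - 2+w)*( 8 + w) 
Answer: 2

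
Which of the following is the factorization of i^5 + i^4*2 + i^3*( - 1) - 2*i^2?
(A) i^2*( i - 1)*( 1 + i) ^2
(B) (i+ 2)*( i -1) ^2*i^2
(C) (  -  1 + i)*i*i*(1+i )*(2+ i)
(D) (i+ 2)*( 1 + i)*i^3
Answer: C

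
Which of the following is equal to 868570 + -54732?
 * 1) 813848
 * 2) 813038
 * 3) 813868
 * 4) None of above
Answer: 4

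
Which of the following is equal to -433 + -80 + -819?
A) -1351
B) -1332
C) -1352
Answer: B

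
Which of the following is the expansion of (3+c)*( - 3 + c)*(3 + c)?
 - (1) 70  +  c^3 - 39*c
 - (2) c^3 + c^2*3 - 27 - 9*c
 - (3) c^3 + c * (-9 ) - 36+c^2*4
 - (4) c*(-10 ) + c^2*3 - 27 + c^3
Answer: 2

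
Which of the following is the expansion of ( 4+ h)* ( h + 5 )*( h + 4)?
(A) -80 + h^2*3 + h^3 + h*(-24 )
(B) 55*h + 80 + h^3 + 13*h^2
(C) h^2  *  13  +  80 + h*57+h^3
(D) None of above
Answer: D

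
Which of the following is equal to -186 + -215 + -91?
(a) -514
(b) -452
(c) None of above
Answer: c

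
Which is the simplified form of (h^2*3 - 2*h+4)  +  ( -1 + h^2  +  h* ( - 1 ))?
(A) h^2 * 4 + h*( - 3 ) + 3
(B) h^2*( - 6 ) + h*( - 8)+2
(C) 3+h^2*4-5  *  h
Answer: A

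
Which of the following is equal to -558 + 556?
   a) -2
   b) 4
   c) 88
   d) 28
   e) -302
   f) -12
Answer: a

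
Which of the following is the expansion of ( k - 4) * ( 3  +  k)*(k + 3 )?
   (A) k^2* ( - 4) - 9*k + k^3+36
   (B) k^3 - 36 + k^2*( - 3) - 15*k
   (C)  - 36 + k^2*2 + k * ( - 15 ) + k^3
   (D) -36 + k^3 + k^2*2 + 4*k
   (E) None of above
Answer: C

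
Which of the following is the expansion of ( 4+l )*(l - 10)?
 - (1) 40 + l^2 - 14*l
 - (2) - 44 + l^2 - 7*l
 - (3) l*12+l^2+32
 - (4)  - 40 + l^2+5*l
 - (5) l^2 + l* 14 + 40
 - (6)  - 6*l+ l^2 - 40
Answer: 6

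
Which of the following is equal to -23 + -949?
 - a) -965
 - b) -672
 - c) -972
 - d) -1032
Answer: c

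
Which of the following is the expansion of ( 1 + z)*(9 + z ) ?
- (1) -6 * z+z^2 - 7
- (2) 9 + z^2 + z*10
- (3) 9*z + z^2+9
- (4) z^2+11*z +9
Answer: 2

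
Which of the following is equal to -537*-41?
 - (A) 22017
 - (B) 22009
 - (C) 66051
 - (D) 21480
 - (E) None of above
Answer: A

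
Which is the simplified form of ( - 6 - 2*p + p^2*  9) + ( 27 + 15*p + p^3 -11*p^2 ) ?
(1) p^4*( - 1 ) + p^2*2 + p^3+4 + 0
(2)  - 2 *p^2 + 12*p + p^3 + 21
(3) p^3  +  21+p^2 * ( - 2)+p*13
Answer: 3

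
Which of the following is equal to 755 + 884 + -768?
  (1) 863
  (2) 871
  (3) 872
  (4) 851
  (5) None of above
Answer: 2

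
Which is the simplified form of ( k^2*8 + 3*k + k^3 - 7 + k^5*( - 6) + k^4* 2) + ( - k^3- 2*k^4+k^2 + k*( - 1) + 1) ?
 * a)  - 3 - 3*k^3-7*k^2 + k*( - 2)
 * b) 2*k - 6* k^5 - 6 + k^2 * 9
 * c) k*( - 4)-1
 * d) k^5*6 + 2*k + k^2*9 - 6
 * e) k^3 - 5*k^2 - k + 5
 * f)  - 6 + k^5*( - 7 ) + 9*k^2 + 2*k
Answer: b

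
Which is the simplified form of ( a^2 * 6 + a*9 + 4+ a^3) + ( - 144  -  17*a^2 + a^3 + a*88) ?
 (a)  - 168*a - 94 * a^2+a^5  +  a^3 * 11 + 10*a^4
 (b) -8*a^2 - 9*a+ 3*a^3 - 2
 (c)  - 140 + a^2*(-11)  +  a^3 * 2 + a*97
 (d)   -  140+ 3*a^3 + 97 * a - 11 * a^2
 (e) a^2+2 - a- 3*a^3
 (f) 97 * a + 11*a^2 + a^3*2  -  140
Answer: c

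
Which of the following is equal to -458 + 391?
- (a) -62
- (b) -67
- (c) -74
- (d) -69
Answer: b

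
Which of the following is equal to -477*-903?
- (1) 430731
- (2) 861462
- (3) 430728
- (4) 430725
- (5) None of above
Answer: 1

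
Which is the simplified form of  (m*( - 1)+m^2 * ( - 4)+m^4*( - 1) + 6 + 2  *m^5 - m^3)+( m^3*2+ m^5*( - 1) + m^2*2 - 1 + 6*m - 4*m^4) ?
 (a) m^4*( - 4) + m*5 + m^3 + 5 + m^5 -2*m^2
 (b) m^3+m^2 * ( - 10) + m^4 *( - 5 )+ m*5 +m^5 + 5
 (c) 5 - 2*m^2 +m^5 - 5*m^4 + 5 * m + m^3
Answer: c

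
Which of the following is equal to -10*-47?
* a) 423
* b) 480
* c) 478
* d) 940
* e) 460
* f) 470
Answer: f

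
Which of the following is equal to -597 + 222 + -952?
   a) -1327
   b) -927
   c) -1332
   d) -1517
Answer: a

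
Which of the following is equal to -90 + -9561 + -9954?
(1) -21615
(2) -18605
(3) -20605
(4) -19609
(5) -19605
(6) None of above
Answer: 5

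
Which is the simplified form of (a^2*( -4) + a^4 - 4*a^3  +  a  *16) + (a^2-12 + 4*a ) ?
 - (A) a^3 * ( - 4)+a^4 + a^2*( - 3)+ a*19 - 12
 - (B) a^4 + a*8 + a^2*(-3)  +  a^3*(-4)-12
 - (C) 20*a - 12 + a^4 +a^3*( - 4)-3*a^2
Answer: C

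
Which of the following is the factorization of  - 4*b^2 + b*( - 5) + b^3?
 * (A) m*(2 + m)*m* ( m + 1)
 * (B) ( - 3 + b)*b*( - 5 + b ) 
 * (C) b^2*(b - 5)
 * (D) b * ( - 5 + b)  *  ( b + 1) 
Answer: D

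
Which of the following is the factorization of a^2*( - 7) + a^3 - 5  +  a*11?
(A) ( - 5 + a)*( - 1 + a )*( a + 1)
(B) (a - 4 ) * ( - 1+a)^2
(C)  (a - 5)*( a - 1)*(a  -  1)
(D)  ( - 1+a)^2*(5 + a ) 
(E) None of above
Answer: C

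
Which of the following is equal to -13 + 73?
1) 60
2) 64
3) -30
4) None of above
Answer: 1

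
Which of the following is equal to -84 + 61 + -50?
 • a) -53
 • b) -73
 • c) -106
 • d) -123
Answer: b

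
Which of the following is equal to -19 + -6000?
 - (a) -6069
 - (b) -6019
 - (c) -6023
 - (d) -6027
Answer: b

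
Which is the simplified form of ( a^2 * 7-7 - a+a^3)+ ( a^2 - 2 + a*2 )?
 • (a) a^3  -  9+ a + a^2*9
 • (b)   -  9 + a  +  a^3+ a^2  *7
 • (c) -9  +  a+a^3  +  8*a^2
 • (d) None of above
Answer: c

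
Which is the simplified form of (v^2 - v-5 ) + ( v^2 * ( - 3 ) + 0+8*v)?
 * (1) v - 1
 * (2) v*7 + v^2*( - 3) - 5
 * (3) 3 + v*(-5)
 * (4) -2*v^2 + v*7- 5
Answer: 4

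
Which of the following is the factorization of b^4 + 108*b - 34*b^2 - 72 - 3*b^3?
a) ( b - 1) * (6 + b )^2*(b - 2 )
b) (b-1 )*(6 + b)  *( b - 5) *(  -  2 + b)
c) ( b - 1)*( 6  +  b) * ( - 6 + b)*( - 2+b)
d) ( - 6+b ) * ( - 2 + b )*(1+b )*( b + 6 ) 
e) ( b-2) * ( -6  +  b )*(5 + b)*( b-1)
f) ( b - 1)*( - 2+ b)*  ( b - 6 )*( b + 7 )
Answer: c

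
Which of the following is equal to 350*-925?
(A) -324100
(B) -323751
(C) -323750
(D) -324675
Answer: C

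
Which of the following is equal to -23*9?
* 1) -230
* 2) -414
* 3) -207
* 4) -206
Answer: 3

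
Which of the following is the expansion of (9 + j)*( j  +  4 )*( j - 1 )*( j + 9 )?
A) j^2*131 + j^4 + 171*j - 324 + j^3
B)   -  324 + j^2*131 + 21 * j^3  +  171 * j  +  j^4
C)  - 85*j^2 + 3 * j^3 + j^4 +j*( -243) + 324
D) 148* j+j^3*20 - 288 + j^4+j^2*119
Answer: B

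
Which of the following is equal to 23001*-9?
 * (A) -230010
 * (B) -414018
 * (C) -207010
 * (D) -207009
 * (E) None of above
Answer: D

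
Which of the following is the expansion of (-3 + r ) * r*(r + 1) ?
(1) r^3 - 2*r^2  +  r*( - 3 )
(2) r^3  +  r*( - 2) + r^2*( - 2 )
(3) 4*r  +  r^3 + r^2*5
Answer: 1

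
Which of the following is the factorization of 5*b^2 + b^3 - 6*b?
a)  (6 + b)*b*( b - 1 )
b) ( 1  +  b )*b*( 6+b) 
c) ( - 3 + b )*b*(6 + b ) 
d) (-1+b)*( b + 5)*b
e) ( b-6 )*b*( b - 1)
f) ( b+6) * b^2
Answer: a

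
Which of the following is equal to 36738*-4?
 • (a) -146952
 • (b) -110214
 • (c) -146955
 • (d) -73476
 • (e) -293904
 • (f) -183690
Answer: a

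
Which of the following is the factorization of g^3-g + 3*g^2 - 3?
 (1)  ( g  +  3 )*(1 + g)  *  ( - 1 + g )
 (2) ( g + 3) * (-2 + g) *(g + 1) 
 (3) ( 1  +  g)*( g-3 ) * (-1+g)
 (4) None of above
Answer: 1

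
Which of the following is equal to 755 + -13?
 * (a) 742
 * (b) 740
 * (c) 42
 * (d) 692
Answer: a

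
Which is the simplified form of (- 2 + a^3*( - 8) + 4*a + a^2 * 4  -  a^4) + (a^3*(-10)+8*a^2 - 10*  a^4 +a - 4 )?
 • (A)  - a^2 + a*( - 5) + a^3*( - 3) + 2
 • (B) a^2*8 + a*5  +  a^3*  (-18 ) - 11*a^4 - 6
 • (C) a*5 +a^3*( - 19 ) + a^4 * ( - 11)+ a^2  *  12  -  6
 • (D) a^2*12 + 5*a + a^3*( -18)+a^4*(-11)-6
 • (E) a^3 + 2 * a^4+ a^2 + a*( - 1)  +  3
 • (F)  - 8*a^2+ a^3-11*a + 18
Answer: D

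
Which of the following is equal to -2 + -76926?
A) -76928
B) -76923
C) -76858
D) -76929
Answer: A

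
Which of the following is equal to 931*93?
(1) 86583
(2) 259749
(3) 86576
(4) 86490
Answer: 1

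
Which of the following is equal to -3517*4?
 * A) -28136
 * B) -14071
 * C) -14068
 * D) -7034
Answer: C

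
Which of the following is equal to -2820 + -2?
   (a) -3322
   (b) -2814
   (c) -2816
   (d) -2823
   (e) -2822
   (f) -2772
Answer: e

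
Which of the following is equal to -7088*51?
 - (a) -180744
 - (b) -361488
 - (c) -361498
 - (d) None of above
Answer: b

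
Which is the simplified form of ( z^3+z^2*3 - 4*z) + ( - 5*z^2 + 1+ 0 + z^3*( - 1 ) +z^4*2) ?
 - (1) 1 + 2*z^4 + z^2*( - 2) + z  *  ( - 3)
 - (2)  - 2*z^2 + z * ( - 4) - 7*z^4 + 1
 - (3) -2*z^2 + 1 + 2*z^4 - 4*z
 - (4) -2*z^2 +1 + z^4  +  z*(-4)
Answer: 3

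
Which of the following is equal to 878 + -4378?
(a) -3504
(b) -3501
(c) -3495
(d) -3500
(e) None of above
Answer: d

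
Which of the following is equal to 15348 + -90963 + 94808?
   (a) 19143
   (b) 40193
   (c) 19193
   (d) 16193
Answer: c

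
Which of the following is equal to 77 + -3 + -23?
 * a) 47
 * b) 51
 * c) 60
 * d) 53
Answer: b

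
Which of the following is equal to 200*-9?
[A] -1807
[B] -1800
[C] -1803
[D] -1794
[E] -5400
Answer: B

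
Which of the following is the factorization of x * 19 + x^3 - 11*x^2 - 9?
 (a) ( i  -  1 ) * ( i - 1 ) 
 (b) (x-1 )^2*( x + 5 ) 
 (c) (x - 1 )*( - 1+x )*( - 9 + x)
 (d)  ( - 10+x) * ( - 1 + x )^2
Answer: c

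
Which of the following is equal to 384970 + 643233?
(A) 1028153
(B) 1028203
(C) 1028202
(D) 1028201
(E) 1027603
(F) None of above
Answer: B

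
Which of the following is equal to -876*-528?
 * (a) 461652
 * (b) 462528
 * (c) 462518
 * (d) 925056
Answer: b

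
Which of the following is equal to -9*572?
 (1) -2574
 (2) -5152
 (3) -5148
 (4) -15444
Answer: 3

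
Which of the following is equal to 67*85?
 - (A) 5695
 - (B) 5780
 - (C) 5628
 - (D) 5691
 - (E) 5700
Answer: A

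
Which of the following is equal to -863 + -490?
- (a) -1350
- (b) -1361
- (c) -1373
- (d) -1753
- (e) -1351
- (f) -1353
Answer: f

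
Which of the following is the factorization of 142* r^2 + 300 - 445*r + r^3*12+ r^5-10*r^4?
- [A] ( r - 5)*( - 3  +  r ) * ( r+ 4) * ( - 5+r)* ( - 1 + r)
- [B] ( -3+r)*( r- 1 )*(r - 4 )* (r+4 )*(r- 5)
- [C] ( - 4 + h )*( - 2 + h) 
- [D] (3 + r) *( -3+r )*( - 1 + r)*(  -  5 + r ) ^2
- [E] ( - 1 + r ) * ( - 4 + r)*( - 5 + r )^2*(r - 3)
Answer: A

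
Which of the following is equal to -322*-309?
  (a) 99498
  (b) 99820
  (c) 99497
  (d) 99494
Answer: a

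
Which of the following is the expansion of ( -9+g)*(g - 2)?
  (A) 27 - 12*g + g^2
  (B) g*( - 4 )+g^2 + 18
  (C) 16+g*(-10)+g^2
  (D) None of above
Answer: D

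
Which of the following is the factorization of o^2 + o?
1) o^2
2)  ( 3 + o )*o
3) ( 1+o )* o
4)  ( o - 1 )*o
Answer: 3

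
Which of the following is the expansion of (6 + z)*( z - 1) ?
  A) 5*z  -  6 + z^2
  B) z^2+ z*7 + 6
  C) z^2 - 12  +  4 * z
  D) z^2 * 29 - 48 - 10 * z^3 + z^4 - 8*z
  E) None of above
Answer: A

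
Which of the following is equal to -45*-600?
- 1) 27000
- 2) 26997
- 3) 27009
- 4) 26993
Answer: 1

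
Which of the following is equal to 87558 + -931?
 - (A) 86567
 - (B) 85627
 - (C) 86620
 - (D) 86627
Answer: D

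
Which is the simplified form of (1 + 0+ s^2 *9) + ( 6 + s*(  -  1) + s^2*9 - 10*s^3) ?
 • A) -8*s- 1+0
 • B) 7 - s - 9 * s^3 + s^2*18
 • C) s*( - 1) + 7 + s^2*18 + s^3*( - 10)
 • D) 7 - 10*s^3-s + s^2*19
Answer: C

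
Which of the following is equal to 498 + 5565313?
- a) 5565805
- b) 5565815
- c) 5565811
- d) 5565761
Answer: c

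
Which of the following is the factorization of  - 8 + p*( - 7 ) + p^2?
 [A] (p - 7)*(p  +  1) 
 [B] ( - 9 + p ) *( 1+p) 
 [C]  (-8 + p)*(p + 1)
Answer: C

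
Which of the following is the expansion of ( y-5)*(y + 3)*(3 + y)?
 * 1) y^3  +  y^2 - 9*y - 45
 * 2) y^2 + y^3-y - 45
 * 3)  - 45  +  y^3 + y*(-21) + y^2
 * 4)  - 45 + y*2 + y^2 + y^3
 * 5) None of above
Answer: 3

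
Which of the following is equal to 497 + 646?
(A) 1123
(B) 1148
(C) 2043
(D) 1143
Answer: D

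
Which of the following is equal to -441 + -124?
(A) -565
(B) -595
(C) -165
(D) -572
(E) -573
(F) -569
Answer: A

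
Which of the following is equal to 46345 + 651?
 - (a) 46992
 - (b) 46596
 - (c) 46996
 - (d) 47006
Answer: c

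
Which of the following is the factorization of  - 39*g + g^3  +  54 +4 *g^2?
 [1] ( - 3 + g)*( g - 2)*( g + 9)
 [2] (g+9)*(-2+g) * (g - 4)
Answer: 1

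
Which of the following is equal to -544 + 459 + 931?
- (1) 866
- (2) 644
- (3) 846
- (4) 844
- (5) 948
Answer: 3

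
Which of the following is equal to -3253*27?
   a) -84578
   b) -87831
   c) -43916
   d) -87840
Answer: b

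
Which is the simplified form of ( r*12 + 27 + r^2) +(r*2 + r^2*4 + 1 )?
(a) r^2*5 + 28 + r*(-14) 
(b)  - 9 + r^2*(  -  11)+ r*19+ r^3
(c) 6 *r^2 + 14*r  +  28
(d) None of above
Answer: d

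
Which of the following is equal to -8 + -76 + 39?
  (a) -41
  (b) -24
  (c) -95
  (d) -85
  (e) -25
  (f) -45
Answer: f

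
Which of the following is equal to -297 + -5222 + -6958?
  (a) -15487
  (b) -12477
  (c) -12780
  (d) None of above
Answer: b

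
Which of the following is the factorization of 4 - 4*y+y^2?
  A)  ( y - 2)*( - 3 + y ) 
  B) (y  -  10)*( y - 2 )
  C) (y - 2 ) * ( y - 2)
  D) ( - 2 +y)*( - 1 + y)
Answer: C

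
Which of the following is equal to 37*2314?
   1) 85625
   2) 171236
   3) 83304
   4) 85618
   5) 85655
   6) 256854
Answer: 4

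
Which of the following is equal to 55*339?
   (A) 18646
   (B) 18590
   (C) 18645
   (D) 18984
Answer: C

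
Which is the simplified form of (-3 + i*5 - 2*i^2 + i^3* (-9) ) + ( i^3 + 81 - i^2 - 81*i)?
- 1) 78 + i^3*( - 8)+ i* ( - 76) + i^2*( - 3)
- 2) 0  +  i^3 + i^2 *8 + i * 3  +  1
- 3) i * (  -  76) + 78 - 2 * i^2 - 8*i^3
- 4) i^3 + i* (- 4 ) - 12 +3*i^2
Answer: 1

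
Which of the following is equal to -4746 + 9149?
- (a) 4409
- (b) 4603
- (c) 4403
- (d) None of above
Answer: c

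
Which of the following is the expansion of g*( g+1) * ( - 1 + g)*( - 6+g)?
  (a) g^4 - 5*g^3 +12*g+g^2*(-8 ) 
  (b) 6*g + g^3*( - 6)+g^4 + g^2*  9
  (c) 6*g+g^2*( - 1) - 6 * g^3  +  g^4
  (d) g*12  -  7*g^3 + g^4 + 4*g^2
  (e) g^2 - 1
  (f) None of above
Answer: c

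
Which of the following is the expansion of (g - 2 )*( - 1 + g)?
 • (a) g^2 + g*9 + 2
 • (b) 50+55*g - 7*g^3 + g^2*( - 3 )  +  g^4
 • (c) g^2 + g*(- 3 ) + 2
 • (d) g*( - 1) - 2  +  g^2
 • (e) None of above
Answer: c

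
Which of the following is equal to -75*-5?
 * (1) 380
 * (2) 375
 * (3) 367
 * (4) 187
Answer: 2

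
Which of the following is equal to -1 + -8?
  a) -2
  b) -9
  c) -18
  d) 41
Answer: b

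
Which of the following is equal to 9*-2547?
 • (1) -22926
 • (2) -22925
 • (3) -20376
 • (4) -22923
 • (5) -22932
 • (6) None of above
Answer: 4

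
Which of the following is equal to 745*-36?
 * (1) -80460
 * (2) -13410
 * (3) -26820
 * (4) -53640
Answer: 3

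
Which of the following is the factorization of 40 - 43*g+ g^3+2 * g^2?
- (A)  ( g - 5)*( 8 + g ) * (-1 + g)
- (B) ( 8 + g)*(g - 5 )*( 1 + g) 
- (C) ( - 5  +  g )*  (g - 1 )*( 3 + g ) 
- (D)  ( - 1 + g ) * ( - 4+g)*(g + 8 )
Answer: A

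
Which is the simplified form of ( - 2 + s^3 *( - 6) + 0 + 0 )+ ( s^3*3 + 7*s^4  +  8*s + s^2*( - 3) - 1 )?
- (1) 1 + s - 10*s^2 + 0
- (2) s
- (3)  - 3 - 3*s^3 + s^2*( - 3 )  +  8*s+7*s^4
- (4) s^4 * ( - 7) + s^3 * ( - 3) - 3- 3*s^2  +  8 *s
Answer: 3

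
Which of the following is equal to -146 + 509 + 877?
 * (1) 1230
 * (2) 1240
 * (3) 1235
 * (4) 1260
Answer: 2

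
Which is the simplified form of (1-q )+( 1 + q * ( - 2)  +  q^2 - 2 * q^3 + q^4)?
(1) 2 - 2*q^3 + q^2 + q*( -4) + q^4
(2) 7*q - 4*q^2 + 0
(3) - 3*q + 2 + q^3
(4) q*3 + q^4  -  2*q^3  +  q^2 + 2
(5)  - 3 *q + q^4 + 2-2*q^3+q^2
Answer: 5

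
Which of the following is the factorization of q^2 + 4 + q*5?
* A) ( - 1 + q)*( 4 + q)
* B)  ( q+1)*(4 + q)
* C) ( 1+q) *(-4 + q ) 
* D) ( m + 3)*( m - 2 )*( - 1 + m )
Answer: B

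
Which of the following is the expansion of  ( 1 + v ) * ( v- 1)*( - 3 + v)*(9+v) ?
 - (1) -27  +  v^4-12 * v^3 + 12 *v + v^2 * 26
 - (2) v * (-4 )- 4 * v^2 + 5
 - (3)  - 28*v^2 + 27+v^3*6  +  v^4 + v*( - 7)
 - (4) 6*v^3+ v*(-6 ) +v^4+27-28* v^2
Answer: 4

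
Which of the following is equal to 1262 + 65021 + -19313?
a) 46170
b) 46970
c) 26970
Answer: b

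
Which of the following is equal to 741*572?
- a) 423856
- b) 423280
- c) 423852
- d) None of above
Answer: c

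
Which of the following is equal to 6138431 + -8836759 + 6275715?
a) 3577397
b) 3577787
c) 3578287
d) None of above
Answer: d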